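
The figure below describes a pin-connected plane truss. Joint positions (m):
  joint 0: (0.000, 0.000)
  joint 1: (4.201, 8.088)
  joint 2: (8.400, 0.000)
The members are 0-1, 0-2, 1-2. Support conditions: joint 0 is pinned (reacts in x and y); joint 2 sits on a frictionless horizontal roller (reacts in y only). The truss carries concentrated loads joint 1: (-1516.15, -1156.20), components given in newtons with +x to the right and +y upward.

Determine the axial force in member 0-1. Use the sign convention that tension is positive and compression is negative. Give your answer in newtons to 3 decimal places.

N=3 nodes, M=3 members, R=3 reactions → 2N=6, M+R=6
member 0 (0-1): L=9.1140, (cx,cy)=(0.4609,0.8874)
member 1 (0-2): L=8.4000, (cx,cy)=(1.0000,0.0000)
member 2 (1-2): L=9.1130, (cx,cy)=(0.4608,-0.8875)
solve A·x = −loads:
  F[0-1] = -2296.2905 N (compression)
  F[0-2] = -457.6942 N (compression)
  F[1-2] = +993.3274 N (tension)
  Rx@0 = +1516.1500 N
  Ry@0 = +2037.7982 N
  Ry@2 = -881.5982 N

-2296.291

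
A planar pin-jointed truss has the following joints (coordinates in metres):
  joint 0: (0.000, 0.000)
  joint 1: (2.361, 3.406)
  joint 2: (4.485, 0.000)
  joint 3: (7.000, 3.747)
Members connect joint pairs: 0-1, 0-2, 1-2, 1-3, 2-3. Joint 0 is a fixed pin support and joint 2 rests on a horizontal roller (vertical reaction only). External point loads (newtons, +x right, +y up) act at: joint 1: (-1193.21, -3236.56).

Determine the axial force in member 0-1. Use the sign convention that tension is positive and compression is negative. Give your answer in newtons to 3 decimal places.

-2967.578

N=4 nodes, M=5 members, R=3 reactions → 2N=8, M+R=8
member 0 (0-1): L=4.1443, (cx,cy)=(0.5697,0.8219)
member 1 (0-2): L=4.4850, (cx,cy)=(1.0000,0.0000)
member 2 (1-2): L=4.0140, (cx,cy)=(0.5291,-0.8485)
member 3 (1-3): L=4.6515, (cx,cy)=(0.9973,0.0733)
member 4 (2-3): L=4.5128, (cx,cy)=(0.5573,0.8303)
solve A·x = −loads:
  F[0-1] = -2967.5777 N (compression)
  F[0-2] = +497.4167 N (tension)
  F[1-2] = -940.0337 N (compression)
  F[1-3] = +0.0000 N (tension)
  F[2-3] = +0.0000 N (tension)
  Rx@0 = +1193.2100 N
  Ry@0 = +2438.9134 N
  Ry@2 = +797.6466 N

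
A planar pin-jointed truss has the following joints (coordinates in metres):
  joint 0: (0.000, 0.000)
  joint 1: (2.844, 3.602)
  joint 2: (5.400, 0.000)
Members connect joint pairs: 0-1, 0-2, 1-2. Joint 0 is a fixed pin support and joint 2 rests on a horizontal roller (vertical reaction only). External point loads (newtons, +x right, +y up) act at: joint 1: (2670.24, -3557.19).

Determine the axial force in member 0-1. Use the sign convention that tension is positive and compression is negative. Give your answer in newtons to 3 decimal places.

N=3 nodes, M=3 members, R=3 reactions → 2N=6, M+R=6
member 0 (0-1): L=4.5894, (cx,cy)=(0.6197,0.7848)
member 1 (0-2): L=5.4000, (cx,cy)=(1.0000,0.0000)
member 2 (1-2): L=4.4167, (cx,cy)=(0.5787,-0.8155)
solve A·x = −loads:
  F[0-1] = +124.1160 N (tension)
  F[0-2] = +2593.3270 N (tension)
  F[1-2] = -4481.2346 N (compression)
  Rx@0 = -2670.2400 N
  Ry@0 = -97.4124 N
  Ry@2 = +3654.6024 N

124.116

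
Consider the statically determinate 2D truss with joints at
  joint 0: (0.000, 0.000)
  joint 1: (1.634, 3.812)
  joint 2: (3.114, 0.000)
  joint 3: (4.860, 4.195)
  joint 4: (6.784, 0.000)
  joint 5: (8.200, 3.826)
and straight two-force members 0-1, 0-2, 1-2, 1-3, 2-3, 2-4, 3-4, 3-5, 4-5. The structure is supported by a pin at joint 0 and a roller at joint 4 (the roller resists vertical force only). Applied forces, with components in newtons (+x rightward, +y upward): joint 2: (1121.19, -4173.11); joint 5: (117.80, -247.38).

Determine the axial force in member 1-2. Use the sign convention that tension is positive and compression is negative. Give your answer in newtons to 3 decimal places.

2082.306

N=6 nodes, M=9 members, R=3 reactions → 2N=12, M+R=12
member 0 (0-1): L=4.1474, (cx,cy)=(0.3940,0.9191)
member 1 (0-2): L=3.1140, (cx,cy)=(1.0000,0.0000)
member 2 (1-2): L=4.0892, (cx,cy)=(0.3619,-0.9322)
member 3 (1-3): L=3.2487, (cx,cy)=(0.9930,0.1179)
member 4 (2-3): L=4.5438, (cx,cy)=(0.3843,0.9232)
member 5 (2-4): L=3.6700, (cx,cy)=(1.0000,0.0000)
member 6 (3-4): L=4.6152, (cx,cy)=(0.4169,-0.9090)
member 7 (3-5): L=3.3603, (cx,cy)=(0.9940,-0.1098)
member 8 (4-5): L=4.0796, (cx,cy)=(0.3471,0.9378)
solve A·x = −loads:
  F[0-1] = -2327.7623 N (compression)
  F[0-2] = +2156.0759 N (tension)
  F[1-2] = +2082.3062 N (tension)
  F[1-3] = -1682.4621 N (compression)
  F[2-3] = +2417.5762 N (tension)
  F[2-4] = +859.5607 N (tension)
  F[3-4] = -2261.7502 N (compression)
  F[3-5] = +202.3550 N (tension)
  F[4-5] = -240.0849 N (compression)
  Rx@0 = -1238.9900 N
  Ry@0 = +2139.4930 N
  Ry@4 = +2280.9970 N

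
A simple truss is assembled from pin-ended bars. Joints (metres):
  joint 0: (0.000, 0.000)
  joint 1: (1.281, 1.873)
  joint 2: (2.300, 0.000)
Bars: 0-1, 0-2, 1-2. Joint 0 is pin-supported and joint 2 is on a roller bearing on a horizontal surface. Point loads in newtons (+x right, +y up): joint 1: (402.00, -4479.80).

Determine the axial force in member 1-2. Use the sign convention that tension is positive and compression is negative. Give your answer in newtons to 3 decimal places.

N=3 nodes, M=3 members, R=3 reactions → 2N=6, M+R=6
member 0 (0-1): L=2.2692, (cx,cy)=(0.5645,0.8254)
member 1 (0-2): L=2.3000, (cx,cy)=(1.0000,0.0000)
member 2 (1-2): L=2.1322, (cx,cy)=(0.4779,-0.8784)
solve A·x = −loads:
  F[0-1] = -2007.9326 N (compression)
  F[0-2] = +1535.5300 N (tension)
  F[1-2] = -3213.0852 N (compression)
  Rx@0 = -402.0000 N
  Ry@0 = +1657.3783 N
  Ry@2 = +2822.4217 N

-3213.085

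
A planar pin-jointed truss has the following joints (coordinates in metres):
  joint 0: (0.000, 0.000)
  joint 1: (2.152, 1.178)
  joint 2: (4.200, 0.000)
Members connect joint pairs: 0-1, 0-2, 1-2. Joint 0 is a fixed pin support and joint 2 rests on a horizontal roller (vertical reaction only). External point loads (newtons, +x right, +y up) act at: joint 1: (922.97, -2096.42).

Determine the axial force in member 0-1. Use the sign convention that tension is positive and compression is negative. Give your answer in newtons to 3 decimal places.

-1589.834

N=3 nodes, M=3 members, R=3 reactions → 2N=6, M+R=6
member 0 (0-1): L=2.4533, (cx,cy)=(0.8772,0.4802)
member 1 (0-2): L=4.2000, (cx,cy)=(1.0000,0.0000)
member 2 (1-2): L=2.3626, (cx,cy)=(0.8668,-0.4986)
solve A·x = −loads:
  F[0-1] = -1589.8342 N (compression)
  F[0-2] = +2317.5376 N (tension)
  F[1-2] = -2673.5684 N (compression)
  Rx@0 = -922.9700 N
  Ry@0 = +763.3832 N
  Ry@2 = +1333.0368 N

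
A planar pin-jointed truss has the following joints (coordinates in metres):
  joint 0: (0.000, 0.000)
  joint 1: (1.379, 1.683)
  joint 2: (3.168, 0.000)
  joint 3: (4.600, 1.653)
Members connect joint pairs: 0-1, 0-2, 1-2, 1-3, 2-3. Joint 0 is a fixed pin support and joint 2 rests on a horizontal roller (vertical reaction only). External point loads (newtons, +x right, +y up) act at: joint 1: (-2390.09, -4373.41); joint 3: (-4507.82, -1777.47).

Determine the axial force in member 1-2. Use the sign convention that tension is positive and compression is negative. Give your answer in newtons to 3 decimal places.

N=4 nodes, M=5 members, R=3 reactions → 2N=8, M+R=8
member 0 (0-1): L=2.1758, (cx,cy)=(0.6338,0.7735)
member 1 (0-2): L=3.1680, (cx,cy)=(1.0000,0.0000)
member 2 (1-2): L=2.4562, (cx,cy)=(0.7284,-0.6852)
member 3 (1-3): L=3.2211, (cx,cy)=(1.0000,-0.0093)
member 4 (2-3): L=2.1870, (cx,cy)=(0.6548,0.7558)
solve A·x = −loads:
  F[0-1] = -6836.5043 N (compression)
  F[0-2] = -2565.0140 N (compression)
  F[1-2] = +1374.9184 N (tension)
  F[1-3] = -2944.3629 N (compression)
  F[2-3] = -2387.9769 N (compression)
  Rx@0 = +6897.9100 N
  Ry@0 = +5288.0812 N
  Ry@2 = +862.7988 N

1374.918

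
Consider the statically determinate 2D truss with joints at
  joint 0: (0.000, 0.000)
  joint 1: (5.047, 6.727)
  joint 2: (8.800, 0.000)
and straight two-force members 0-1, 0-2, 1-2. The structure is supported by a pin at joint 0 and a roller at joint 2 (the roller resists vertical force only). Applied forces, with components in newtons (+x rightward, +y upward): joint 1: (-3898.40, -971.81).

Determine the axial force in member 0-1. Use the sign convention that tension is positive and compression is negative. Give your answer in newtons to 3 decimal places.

N=3 nodes, M=3 members, R=3 reactions → 2N=6, M+R=6
member 0 (0-1): L=8.4098, (cx,cy)=(0.6001,0.7999)
member 1 (0-2): L=8.8000, (cx,cy)=(1.0000,0.0000)
member 2 (1-2): L=7.7031, (cx,cy)=(0.4872,-0.8733)
solve A·x = −loads:
  F[0-1] = -4243.6747 N (compression)
  F[0-2] = -1351.6300 N (compression)
  F[1-2] = +2774.2400 N (tension)
  Rx@0 = +3898.4000 N
  Ry@0 = +3394.5159 N
  Ry@2 = -2422.7059 N

-4243.675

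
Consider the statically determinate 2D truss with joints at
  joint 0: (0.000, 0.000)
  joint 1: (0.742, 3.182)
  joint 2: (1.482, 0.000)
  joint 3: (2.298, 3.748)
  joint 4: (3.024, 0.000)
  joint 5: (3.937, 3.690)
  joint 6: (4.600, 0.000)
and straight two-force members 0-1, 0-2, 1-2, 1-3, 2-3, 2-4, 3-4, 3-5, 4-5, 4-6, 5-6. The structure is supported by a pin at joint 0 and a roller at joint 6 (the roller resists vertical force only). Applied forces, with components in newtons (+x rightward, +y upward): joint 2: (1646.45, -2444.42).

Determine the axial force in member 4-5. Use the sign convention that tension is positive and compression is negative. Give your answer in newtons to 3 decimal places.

799.121

N=7 nodes, M=11 members, R=3 reactions → 2N=14, M+R=14
member 0 (0-1): L=3.2674, (cx,cy)=(0.2271,0.9739)
member 1 (0-2): L=1.4820, (cx,cy)=(1.0000,0.0000)
member 2 (1-2): L=3.2669, (cx,cy)=(0.2265,-0.9740)
member 3 (1-3): L=1.6557, (cx,cy)=(0.9398,0.3418)
member 4 (2-3): L=3.8358, (cx,cy)=(0.2127,0.9771)
member 5 (2-4): L=1.5420, (cx,cy)=(1.0000,0.0000)
member 6 (3-4): L=3.8177, (cx,cy)=(0.1902,-0.9818)
member 7 (3-5): L=1.6400, (cx,cy)=(0.9994,-0.0354)
member 8 (4-5): L=3.8013, (cx,cy)=(0.2402,0.9707)
member 9 (4-6): L=1.5760, (cx,cy)=(1.0000,0.0000)
member 10 (5-6): L=3.7491, (cx,cy)=(0.1768,-0.9842)
solve A·x = −loads:
  F[0-1] = -1701.3430 N (compression)
  F[0-2] = +2032.8151 N (tension)
  F[1-2] = +1435.3898 N (tension)
  F[1-3] = -757.1099 N (compression)
  F[2-3] = +1070.8501 N (tension)
  F[2-4] = +483.6954 N (tension)
  F[3-4] = -790.1480 N (compression)
  F[3-5] = -333.6428 N (compression)
  F[4-5] = +799.1211 N (tension)
  F[4-6] = +141.4990 N (tension)
  F[5-6] = -800.1393 N (compression)
  Rx@0 = -1646.4500 N
  Ry@0 = +1656.8916 N
  Ry@6 = +787.5284 N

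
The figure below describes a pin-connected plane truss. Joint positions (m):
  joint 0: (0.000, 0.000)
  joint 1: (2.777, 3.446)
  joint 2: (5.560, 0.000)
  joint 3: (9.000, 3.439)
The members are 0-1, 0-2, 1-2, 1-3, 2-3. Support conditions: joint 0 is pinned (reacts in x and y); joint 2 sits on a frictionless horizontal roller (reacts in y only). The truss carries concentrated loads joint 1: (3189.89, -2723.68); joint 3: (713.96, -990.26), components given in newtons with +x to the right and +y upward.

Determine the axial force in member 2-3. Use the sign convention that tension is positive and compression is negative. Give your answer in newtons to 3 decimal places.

-1397.934

N=4 nodes, M=5 members, R=3 reactions → 2N=8, M+R=8
member 0 (0-1): L=4.4257, (cx,cy)=(0.6275,0.7786)
member 1 (0-2): L=5.5600, (cx,cy)=(1.0000,0.0000)
member 2 (1-2): L=4.4294, (cx,cy)=(0.6283,-0.7780)
member 3 (1-3): L=6.2230, (cx,cy)=(1.0000,-0.0011)
member 4 (2-3): L=4.8642, (cx,cy)=(0.7072,0.7070)
solve A·x = −loads:
  F[0-1] = +2142.2229 N (tension)
  F[0-2] = +2559.6605 N (tension)
  F[1-2] = -5647.4941 N (compression)
  F[1-3] = +1702.5933 N (tension)
  F[2-3] = -1397.9339 N (compression)
  Rx@0 = -3903.8500 N
  Ry@0 = -1668.0148 N
  Ry@2 = +5381.9548 N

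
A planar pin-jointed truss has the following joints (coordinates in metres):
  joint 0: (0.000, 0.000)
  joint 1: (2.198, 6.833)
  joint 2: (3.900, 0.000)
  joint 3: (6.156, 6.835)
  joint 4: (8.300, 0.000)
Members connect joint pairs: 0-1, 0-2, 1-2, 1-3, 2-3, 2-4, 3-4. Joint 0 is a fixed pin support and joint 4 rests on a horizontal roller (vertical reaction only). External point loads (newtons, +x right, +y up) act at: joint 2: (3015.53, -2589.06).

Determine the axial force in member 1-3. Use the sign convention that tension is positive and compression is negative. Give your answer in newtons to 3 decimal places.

N=5 nodes, M=7 members, R=3 reactions → 2N=10, M+R=10
member 0 (0-1): L=7.1778, (cx,cy)=(0.3062,0.9520)
member 1 (0-2): L=3.9000, (cx,cy)=(1.0000,0.0000)
member 2 (1-2): L=7.0418, (cx,cy)=(0.2417,-0.9704)
member 3 (1-3): L=3.9580, (cx,cy)=(1.0000,0.0005)
member 4 (2-3): L=7.1977, (cx,cy)=(0.3134,0.9496)
member 5 (2-4): L=4.4000, (cx,cy)=(1.0000,0.0000)
member 6 (3-4): L=7.1634, (cx,cy)=(0.2993,-0.9542)
solve A·x = −loads:
  F[0-1] = -1441.7761 N (compression)
  F[0-2] = +3457.0323 N (tension)
  F[1-2] = +1414.0429 N (tension)
  F[1-3] = -783.2768 N (compression)
  F[2-3] = +1281.5177 N (tension)
  F[2-4] = +381.6057 N (tension)
  F[3-4] = -1274.9932 N (compression)
  Rx@0 = -3015.5300 N
  Ry@0 = +1372.5137 N
  Ry@4 = +1216.5463 N

-783.277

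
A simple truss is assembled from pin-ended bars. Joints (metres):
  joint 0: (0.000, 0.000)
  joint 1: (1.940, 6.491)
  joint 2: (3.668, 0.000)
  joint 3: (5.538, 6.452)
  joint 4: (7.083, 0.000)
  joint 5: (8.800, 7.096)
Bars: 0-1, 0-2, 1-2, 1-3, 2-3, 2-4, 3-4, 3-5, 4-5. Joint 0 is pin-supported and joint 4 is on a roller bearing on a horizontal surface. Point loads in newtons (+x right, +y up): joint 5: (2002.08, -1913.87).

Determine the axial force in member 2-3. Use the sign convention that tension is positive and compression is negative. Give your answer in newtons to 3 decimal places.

2587.134

N=6 nodes, M=9 members, R=3 reactions → 2N=12, M+R=12
member 0 (0-1): L=6.7747, (cx,cy)=(0.2864,0.9581)
member 1 (0-2): L=3.6680, (cx,cy)=(1.0000,0.0000)
member 2 (1-2): L=6.7171, (cx,cy)=(0.2573,-0.9663)
member 3 (1-3): L=3.5982, (cx,cy)=(0.9999,-0.0108)
member 4 (2-3): L=6.7175, (cx,cy)=(0.2784,0.9605)
member 5 (2-4): L=3.4150, (cx,cy)=(1.0000,0.0000)
member 6 (3-4): L=6.6344, (cx,cy)=(0.2329,-0.9725)
member 7 (3-5): L=3.3250, (cx,cy)=(0.9811,0.1937)
member 8 (4-5): L=7.3008, (cx,cy)=(0.2352,0.9720)
solve A·x = −loads:
  F[0-1] = +2577.6442 N (tension)
  F[0-2] = +1263.9480 N (tension)
  F[1-2] = -2571.4143 N (compression)
  F[1-3] = +1399.7233 N (tension)
  F[2-3] = +2587.1336 N (tension)
  F[2-4] = -117.7573 N (compression)
  F[3-4] = -2013.9679 N (compression)
  F[3-5] = +2638.8139 N (tension)
  F[4-5] = -2494.9514 N (compression)
  Rx@0 = -2002.0800 N
  Ry@0 = -2469.6985 N
  Ry@4 = +4383.5685 N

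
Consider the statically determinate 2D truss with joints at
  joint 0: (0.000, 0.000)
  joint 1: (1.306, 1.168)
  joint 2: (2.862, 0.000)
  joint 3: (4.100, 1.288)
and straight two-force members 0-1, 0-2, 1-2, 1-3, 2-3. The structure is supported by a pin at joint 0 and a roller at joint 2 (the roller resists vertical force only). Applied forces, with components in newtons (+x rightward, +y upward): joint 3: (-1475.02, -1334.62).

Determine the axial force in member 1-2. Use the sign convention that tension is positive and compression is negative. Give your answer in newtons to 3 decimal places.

N=4 nodes, M=5 members, R=3 reactions → 2N=8, M+R=8
member 0 (0-1): L=1.7521, (cx,cy)=(0.7454,0.6666)
member 1 (0-2): L=2.8620, (cx,cy)=(1.0000,0.0000)
member 2 (1-2): L=1.9456, (cx,cy)=(0.7998,-0.6003)
member 3 (1-3): L=2.7966, (cx,cy)=(0.9991,0.0429)
member 4 (2-3): L=1.7865, (cx,cy)=(0.6930,0.7210)
solve A·x = −loads:
  F[0-1] = -129.7592 N (compression)
  F[0-2] = -1378.2987 N (compression)
  F[1-2] = +129.7462 N (tension)
  F[1-3] = -200.6711 N (compression)
  F[2-3] = -1839.2218 N (compression)
  Rx@0 = +1475.0200 N
  Ry@0 = +86.5011 N
  Ry@2 = +1248.1189 N

129.746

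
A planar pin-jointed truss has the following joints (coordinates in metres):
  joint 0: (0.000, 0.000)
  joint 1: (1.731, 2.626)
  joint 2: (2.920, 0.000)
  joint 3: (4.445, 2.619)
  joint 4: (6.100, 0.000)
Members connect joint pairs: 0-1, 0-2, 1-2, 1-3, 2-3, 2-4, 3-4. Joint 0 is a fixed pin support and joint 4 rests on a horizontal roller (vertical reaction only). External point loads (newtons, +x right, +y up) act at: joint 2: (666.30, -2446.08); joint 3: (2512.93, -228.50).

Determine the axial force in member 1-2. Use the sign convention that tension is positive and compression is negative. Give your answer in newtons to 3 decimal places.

284.305

N=5 nodes, M=7 members, R=3 reactions → 2N=10, M+R=10
member 0 (0-1): L=3.1452, (cx,cy)=(0.5504,0.8349)
member 1 (0-2): L=2.9200, (cx,cy)=(1.0000,0.0000)
member 2 (1-2): L=2.8826, (cx,cy)=(0.4125,-0.9110)
member 3 (1-3): L=2.7140, (cx,cy)=(1.0000,-0.0026)
member 4 (2-3): L=3.0306, (cx,cy)=(0.5032,0.8642)
member 5 (2-4): L=3.1800, (cx,cy)=(1.0000,0.0000)
member 6 (3-4): L=3.0981, (cx,cy)=(0.5342,-0.8454)
solve A·x = −loads:
  F[0-1] = -309.3118 N (compression)
  F[0-2] = +3349.4640 N (tension)
  F[1-2] = +284.3050 N (tension)
  F[1-3] = -287.5021 N (compression)
  F[2-3] = +2530.8415 N (tension)
  F[2-4] = +1526.9273 N (tension)
  F[3-4] = -2858.3469 N (compression)
  Rx@0 = -3179.2300 N
  Ry@0 = +258.2522 N
  Ry@4 = +2416.3278 N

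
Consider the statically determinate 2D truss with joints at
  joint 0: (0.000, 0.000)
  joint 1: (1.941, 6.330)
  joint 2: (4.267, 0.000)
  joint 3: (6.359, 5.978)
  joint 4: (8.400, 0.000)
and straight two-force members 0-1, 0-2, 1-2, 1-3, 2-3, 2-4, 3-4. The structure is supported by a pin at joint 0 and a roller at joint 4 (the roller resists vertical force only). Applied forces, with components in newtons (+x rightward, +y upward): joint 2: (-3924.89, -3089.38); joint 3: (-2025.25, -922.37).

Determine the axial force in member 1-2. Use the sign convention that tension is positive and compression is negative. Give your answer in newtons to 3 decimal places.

3581.481

N=5 nodes, M=7 members, R=3 reactions → 2N=10, M+R=10
member 0 (0-1): L=6.6209, (cx,cy)=(0.2932,0.9561)
member 1 (0-2): L=4.2670, (cx,cy)=(1.0000,0.0000)
member 2 (1-2): L=6.7438, (cx,cy)=(0.3449,-0.9386)
member 3 (1-3): L=4.4320, (cx,cy)=(0.9968,-0.0794)
member 4 (2-3): L=6.3335, (cx,cy)=(0.3303,0.9439)
member 5 (2-4): L=4.1330, (cx,cy)=(1.0000,0.0000)
member 6 (3-4): L=6.3168, (cx,cy)=(0.3231,-0.9464)
solve A·x = −loads:
  F[0-1] = -3331.8583 N (compression)
  F[0-2] = -4973.3646 N (compression)
  F[1-2] = +3581.4814 N (tension)
  F[1-3] = -2219.0673 N (compression)
  F[2-3] = -288.5229 N (compression)
  F[2-4] = +282.1089 N (tension)
  F[3-4] = -873.1161 N (compression)
  Rx@0 = +5950.1400 N
  Ry@0 = +3185.4654 N
  Ry@4 = +826.2846 N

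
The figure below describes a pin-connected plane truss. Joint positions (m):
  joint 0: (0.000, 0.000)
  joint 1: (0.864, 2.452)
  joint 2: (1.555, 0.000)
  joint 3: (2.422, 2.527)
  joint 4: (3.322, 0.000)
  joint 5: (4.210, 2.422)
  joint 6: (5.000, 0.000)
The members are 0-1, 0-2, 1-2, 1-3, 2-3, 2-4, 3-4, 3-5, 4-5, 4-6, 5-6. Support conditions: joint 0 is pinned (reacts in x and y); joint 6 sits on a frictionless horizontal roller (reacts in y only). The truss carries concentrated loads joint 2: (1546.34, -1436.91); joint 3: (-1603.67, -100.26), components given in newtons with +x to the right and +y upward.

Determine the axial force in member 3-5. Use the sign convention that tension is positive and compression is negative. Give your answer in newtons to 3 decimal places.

214.039

N=7 nodes, M=11 members, R=3 reactions → 2N=14, M+R=14
member 0 (0-1): L=2.5998, (cx,cy)=(0.3323,0.9432)
member 1 (0-2): L=1.5550, (cx,cy)=(1.0000,0.0000)
member 2 (1-2): L=2.5475, (cx,cy)=(0.2712,-0.9625)
member 3 (1-3): L=1.5598, (cx,cy)=(0.9988,0.0481)
member 4 (2-3): L=2.6716, (cx,cy)=(0.3245,0.9459)
member 5 (2-4): L=1.7670, (cx,cy)=(1.0000,0.0000)
member 6 (3-4): L=2.6825, (cx,cy)=(0.3355,-0.9420)
member 7 (3-5): L=1.7911, (cx,cy)=(0.9983,-0.0586)
member 8 (4-5): L=2.5797, (cx,cy)=(0.3442,0.9389)
member 9 (4-6): L=1.6780, (cx,cy)=(1.0000,0.0000)
member 10 (5-6): L=2.5476, (cx,cy)=(0.3101,-0.9507)
solve A·x = −loads:
  F[0-1] = -1963.8435 N (compression)
  F[0-2] = +595.3282 N (tension)
  F[1-2] = +1866.4026 N (tension)
  F[1-3] = -1160.2540 N (compression)
  F[2-3] = -380.0932 N (compression)
  F[2-4] = -321.4082 N (compression)
  F[3-4] = +321.1149 N (tension)
  F[3-5] = +214.0391 N (tension)
  F[4-5] = -322.1930 N (compression)
  F[4-6] = -102.7619 N (compression)
  F[5-6] = +331.3856 N (tension)
  Rx@0 = +57.3300 N
  Ry@0 = +1852.2199 N
  Ry@6 = -315.0499 N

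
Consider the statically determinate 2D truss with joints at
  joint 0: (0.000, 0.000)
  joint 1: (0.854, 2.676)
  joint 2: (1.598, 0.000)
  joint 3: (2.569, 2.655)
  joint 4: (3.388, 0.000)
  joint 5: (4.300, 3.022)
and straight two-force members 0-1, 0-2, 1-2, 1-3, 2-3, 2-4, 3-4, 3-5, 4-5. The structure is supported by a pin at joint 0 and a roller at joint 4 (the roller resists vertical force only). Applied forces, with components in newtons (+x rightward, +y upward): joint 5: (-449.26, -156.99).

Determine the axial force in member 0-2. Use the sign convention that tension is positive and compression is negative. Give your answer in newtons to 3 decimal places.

N=6 nodes, M=9 members, R=3 reactions → 2N=12, M+R=12
member 0 (0-1): L=2.8090, (cx,cy)=(0.3040,0.9527)
member 1 (0-2): L=1.5980, (cx,cy)=(1.0000,0.0000)
member 2 (1-2): L=2.7775, (cx,cy)=(0.2679,-0.9635)
member 3 (1-3): L=1.7151, (cx,cy)=(0.9999,-0.0122)
member 4 (2-3): L=2.8270, (cx,cy)=(0.3435,0.9392)
member 5 (2-4): L=1.7900, (cx,cy)=(1.0000,0.0000)
member 6 (3-4): L=2.7785, (cx,cy)=(0.2948,-0.9556)
member 7 (3-5): L=1.7695, (cx,cy)=(0.9783,0.2074)
member 8 (4-5): L=3.1566, (cx,cy)=(0.2889,0.9574)
solve A·x = −loads:
  F[0-1] = -376.2795 N (compression)
  F[0-2] = -334.8611 N (compression)
  F[1-2] = +374.7944 N (tension)
  F[1-3] = -214.8099 N (compression)
  F[2-3] = -384.4896 N (compression)
  F[2-4] = -102.4036 N (compression)
  F[3-4] = +279.8729 N (tension)
  F[3-5] = -438.8980 N (compression)
  F[4-5] = -68.8982 N (compression)
  Rx@0 = +449.2600 N
  Ry@0 = +358.4678 N
  Ry@4 = -201.4778 N

-334.861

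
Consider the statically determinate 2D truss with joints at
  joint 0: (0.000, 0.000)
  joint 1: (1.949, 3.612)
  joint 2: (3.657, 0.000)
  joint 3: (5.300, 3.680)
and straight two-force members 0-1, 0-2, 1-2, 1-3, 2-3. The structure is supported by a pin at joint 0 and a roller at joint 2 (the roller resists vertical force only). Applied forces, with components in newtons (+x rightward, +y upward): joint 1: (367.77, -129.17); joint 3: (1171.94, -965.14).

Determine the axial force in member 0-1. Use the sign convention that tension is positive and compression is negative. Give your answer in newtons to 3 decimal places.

2176.952

N=4 nodes, M=5 members, R=3 reactions → 2N=8, M+R=8
member 0 (0-1): L=4.1043, (cx,cy)=(0.4749,0.8801)
member 1 (0-2): L=3.6570, (cx,cy)=(1.0000,0.0000)
member 2 (1-2): L=3.9955, (cx,cy)=(0.4275,-0.9040)
member 3 (1-3): L=3.3517, (cx,cy)=(0.9998,0.0203)
member 4 (2-3): L=4.0301, (cx,cy)=(0.4077,0.9131)
solve A·x = −loads:
  F[0-1] = +2176.9522 N (tension)
  F[0-2] = +505.9414 N (tension)
  F[1-2] = -2225.8139 N (compression)
  F[1-3] = +1617.8309 N (tension)
  F[2-3] = -1092.9099 N (compression)
  Rx@0 = -1539.7100 N
  Ry@0 = -1915.8401 N
  Ry@2 = +3010.1501 N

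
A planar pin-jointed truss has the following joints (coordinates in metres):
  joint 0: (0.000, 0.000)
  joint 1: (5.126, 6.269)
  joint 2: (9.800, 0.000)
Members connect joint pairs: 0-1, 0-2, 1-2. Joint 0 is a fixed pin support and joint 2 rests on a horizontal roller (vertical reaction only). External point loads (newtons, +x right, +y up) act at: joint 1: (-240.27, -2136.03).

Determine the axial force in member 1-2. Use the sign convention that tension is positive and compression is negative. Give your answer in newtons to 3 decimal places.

-1201.915

N=3 nodes, M=3 members, R=3 reactions → 2N=6, M+R=6
member 0 (0-1): L=8.0979, (cx,cy)=(0.6330,0.7741)
member 1 (0-2): L=9.8000, (cx,cy)=(1.0000,0.0000)
member 2 (1-2): L=7.8196, (cx,cy)=(0.5977,-0.8017)
solve A·x = −loads:
  F[0-1] = -1514.5063 N (compression)
  F[0-2] = +718.4161 N (tension)
  F[1-2] = -1201.9147 N (compression)
  Rx@0 = +240.2700 N
  Ry@0 = +1172.4548 N
  Ry@2 = +963.5752 N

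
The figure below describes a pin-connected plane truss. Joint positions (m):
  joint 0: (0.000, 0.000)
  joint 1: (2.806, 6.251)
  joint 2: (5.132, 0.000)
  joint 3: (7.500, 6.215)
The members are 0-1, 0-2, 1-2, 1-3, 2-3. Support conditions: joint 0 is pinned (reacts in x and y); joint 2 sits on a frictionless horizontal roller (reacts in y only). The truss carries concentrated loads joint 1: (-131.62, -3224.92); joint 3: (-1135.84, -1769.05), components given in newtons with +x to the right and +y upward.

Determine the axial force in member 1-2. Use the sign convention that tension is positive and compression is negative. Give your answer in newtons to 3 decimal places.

-1109.838

N=4 nodes, M=5 members, R=3 reactions → 2N=8, M+R=8
member 0 (0-1): L=6.8519, (cx,cy)=(0.4095,0.9123)
member 1 (0-2): L=5.1320, (cx,cy)=(1.0000,0.0000)
member 2 (1-2): L=6.6697, (cx,cy)=(0.3487,-0.9372)
member 3 (1-3): L=4.6941, (cx,cy)=(1.0000,-0.0077)
member 4 (2-3): L=6.6508, (cx,cy)=(0.3560,0.9345)
solve A·x = −loads:
  F[0-1] = -2390.9077 N (compression)
  F[0-2] = -288.3331 N (compression)
  F[1-2] = -1109.8379 N (compression)
  F[1-3] = -460.4758 N (compression)
  F[2-3] = -1896.8870 N (compression)
  Rx@0 = +1267.4600 N
  Ry@0 = +2181.2268 N
  Ry@2 = +2812.7432 N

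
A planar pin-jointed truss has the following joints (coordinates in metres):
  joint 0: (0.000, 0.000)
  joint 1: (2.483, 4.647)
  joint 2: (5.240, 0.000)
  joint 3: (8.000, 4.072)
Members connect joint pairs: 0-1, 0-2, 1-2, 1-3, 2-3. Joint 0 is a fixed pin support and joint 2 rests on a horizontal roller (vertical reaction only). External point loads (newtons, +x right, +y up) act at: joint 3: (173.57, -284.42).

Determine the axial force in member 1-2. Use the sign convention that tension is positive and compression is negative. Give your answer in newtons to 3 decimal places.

N=4 nodes, M=5 members, R=3 reactions → 2N=8, M+R=8
member 0 (0-1): L=5.2688, (cx,cy)=(0.4713,0.8820)
member 1 (0-2): L=5.2400, (cx,cy)=(1.0000,0.0000)
member 2 (1-2): L=5.4033, (cx,cy)=(0.5102,-0.8600)
member 3 (1-3): L=5.5469, (cx,cy)=(0.9946,-0.1037)
member 4 (2-3): L=4.9192, (cx,cy)=(0.5611,0.8278)
solve A·x = −loads:
  F[0-1] = +322.7815 N (tension)
  F[0-2] = +21.4535 N (tension)
  F[1-2] = -372.4905 N (compression)
  F[1-3] = +344.0309 N (tension)
  F[2-3] = -300.5139 N (compression)
  Rx@0 = -173.5700 N
  Ry@0 = -284.6901 N
  Ry@2 = +569.1101 N

-372.491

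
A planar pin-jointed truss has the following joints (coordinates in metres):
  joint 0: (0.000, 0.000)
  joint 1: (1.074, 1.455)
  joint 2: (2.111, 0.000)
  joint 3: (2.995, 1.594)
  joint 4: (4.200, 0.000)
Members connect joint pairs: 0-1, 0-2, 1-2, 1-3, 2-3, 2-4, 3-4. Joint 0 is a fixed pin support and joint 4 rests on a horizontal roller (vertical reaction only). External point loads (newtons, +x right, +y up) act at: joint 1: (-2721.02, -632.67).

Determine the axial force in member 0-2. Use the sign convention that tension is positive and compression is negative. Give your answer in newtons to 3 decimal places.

N=5 nodes, M=7 members, R=3 reactions → 2N=10, M+R=10
member 0 (0-1): L=1.8085, (cx,cy)=(0.5939,0.8046)
member 1 (0-2): L=2.1110, (cx,cy)=(1.0000,0.0000)
member 2 (1-2): L=1.7867, (cx,cy)=(0.5804,-0.8143)
member 3 (1-3): L=1.9260, (cx,cy)=(0.9974,0.0722)
member 4 (2-3): L=1.8227, (cx,cy)=(0.4850,0.8745)
member 5 (2-4): L=2.0890, (cx,cy)=(1.0000,0.0000)
member 6 (3-4): L=1.9982, (cx,cy)=(0.6030,-0.7977)
solve A·x = −loads:
  F[0-1] = -1756.9041 N (compression)
  F[0-2] = -1677.6336 N (compression)
  F[1-2] = +1053.6154 N (tension)
  F[1-3] = +1068.9122 N (tension)
  F[2-3] = -981.1094 N (compression)
  F[2-4] = -590.2960 N (compression)
  F[3-4] = +978.8697 N (tension)
  Rx@0 = +2721.0200 N
  Ry@0 = +1413.5263 N
  Ry@4 = -780.8563 N

-1677.634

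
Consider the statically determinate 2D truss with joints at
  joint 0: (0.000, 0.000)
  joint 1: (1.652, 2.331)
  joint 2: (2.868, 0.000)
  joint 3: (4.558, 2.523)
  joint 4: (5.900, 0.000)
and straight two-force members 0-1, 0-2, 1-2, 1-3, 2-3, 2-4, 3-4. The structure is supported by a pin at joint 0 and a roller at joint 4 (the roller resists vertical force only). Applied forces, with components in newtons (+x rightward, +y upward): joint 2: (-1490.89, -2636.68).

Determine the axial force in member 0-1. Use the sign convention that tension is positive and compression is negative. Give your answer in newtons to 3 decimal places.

-1660.766

N=5 nodes, M=7 members, R=3 reactions → 2N=10, M+R=10
member 0 (0-1): L=2.8570, (cx,cy)=(0.5782,0.8159)
member 1 (0-2): L=2.8680, (cx,cy)=(1.0000,0.0000)
member 2 (1-2): L=2.6291, (cx,cy)=(0.4625,-0.8866)
member 3 (1-3): L=2.9123, (cx,cy)=(0.9978,0.0659)
member 4 (2-3): L=3.0367, (cx,cy)=(0.5565,0.8308)
member 5 (2-4): L=3.0320, (cx,cy)=(1.0000,0.0000)
member 6 (3-4): L=2.8577, (cx,cy)=(0.4696,-0.8829)
solve A·x = −loads:
  F[0-1] = -1660.7655 N (compression)
  F[0-2] = -530.6001 N (compression)
  F[1-2] = +1408.1777 N (tension)
  F[1-3] = -1615.1055 N (compression)
  F[2-3] = +1670.8217 N (tension)
  F[2-4] = +681.7416 N (tension)
  F[3-4] = -1451.7275 N (compression)
  Rx@0 = +1490.8900 N
  Ry@0 = +1354.9854 N
  Ry@4 = +1281.6946 N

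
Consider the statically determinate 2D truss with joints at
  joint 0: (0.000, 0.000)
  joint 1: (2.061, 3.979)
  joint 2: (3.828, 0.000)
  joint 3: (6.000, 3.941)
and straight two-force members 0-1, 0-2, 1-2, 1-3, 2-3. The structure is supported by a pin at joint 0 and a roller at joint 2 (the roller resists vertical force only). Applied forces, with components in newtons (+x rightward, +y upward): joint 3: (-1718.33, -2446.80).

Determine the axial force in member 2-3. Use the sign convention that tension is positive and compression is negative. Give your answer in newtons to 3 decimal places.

-2797.847

N=4 nodes, M=5 members, R=3 reactions → 2N=8, M+R=8
member 0 (0-1): L=4.4811, (cx,cy)=(0.4599,0.8880)
member 1 (0-2): L=3.8280, (cx,cy)=(1.0000,0.0000)
member 2 (1-2): L=4.3537, (cx,cy)=(0.4059,-0.9139)
member 3 (1-3): L=3.9392, (cx,cy)=(1.0000,-0.0096)
member 4 (2-3): L=4.4999, (cx,cy)=(0.4827,0.8758)
solve A·x = −loads:
  F[0-1] = -428.7884 N (compression)
  F[0-2] = -1521.1162 N (compression)
  F[1-2] = +420.4821 N (tension)
  F[1-3] = -367.8884 N (compression)
  F[2-3] = -2797.8471 N (compression)
  Rx@0 = +1718.3300 N
  Ry@0 = +380.7442 N
  Ry@2 = +2066.0558 N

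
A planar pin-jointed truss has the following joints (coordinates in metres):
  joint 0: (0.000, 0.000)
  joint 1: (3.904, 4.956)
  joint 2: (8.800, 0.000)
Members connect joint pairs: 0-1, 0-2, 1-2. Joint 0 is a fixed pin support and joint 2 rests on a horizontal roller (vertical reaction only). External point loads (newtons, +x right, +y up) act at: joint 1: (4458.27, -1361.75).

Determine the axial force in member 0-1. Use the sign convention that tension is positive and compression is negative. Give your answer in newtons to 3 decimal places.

N=3 nodes, M=3 members, R=3 reactions → 2N=6, M+R=6
member 0 (0-1): L=6.3090, (cx,cy)=(0.6188,0.7855)
member 1 (0-2): L=8.8000, (cx,cy)=(1.0000,0.0000)
member 2 (1-2): L=6.9665, (cx,cy)=(0.7028,-0.7114)
solve A·x = −loads:
  F[0-1] = +2231.8039 N (tension)
  F[0-2] = +3077.2273 N (tension)
  F[1-2] = -4378.6036 N (compression)
  Rx@0 = -4458.2700 N
  Ry@0 = -1753.1884 N
  Ry@2 = +3114.9384 N

2231.804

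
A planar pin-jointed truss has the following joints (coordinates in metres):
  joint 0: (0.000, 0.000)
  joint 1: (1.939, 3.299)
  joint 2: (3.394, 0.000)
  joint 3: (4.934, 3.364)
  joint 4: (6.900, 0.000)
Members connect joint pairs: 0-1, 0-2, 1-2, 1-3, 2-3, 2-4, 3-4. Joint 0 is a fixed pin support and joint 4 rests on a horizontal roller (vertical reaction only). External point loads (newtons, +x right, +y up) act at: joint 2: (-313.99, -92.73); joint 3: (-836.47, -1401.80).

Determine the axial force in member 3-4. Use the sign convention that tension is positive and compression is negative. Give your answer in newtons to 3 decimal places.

N=5 nodes, M=7 members, R=3 reactions → 2N=10, M+R=10
member 0 (0-1): L=3.8266, (cx,cy)=(0.5067,0.8621)
member 1 (0-2): L=3.3940, (cx,cy)=(1.0000,0.0000)
member 2 (1-2): L=3.6056, (cx,cy)=(0.4035,-0.9150)
member 3 (1-3): L=2.9957, (cx,cy)=(0.9998,0.0217)
member 4 (2-3): L=3.6997, (cx,cy)=(0.4162,0.9093)
member 5 (2-4): L=3.5060, (cx,cy)=(1.0000,0.0000)
member 6 (3-4): L=3.8964, (cx,cy)=(0.5046,-0.8634)
solve A·x = −loads:
  F[0-1] = -990.9791 N (compression)
  F[0-2] = -648.3193 N (compression)
  F[1-2] = +913.0903 N (tension)
  F[1-3] = -870.8122 N (compression)
  F[2-3] = -816.8401 N (compression)
  F[2-4] = +374.1429 N (tension)
  F[3-4] = -741.5040 N (compression)
  Rx@0 = +1150.4600 N
  Ry@0 = +854.3384 N
  Ry@4 = +640.1916 N

-741.504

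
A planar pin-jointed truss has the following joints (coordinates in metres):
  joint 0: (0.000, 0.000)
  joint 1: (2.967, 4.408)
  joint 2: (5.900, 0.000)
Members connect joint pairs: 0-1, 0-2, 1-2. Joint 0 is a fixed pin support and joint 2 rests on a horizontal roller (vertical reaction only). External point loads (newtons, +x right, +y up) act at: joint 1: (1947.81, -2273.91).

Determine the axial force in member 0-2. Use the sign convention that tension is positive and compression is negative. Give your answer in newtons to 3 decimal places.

N=3 nodes, M=3 members, R=3 reactions → 2N=6, M+R=6
member 0 (0-1): L=5.3135, (cx,cy)=(0.5584,0.8296)
member 1 (0-2): L=5.9000, (cx,cy)=(1.0000,0.0000)
member 2 (1-2): L=5.2946, (cx,cy)=(0.5540,-0.8325)
solve A·x = −loads:
  F[0-1] = +391.5737 N (tension)
  F[0-2] = +1729.1606 N (tension)
  F[1-2] = -3121.4594 N (compression)
  Rx@0 = -1947.8100 N
  Ry@0 = -324.8421 N
  Ry@2 = +2598.7521 N

1729.161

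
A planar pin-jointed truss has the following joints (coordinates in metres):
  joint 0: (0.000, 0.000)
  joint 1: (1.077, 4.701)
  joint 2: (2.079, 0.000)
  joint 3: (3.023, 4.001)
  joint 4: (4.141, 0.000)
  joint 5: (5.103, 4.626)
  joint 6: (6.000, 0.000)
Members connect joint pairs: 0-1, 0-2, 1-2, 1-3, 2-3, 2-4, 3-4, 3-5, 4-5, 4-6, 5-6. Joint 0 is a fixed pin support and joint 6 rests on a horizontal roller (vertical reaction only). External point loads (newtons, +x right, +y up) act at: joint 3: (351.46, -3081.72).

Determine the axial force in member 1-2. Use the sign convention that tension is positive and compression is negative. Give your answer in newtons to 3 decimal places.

N=7 nodes, M=11 members, R=3 reactions → 2N=14, M+R=14
member 0 (0-1): L=4.8228, (cx,cy)=(0.2233,0.9747)
member 1 (0-2): L=2.0790, (cx,cy)=(1.0000,0.0000)
member 2 (1-2): L=4.8066, (cx,cy)=(0.2085,-0.9780)
member 3 (1-3): L=2.0681, (cx,cy)=(0.9410,-0.3385)
member 4 (2-3): L=4.1109, (cx,cy)=(0.2296,0.9733)
member 5 (2-4): L=2.0620, (cx,cy)=(1.0000,0.0000)
member 6 (3-4): L=4.1543, (cx,cy)=(0.2691,-0.9631)
member 7 (3-5): L=2.1719, (cx,cy)=(0.9577,0.2878)
member 8 (4-5): L=4.7250, (cx,cy)=(0.2036,0.9791)
member 9 (4-6): L=1.8590, (cx,cy)=(1.0000,0.0000)
member 10 (5-6): L=4.7122, (cx,cy)=(0.1904,-0.9817)
solve A·x = −loads:
  F[0-1] = -1328.2239 N (compression)
  F[0-2] = +648.0718 N (tension)
  F[1-2] = +1551.8373 N (tension)
  F[1-3] = -659.0121 N (compression)
  F[2-3] = -1559.4166 N (compression)
  F[2-4] = +1329.6710 N (tension)
  F[3-4] = -2094.4804 N (compression)
  F[3-5] = -799.8359 N (compression)
  F[4-5] = +2060.3632 N (tension)
  F[4-6] = +346.5140 N (tension)
  F[5-6] = -1820.3237 N (compression)
  Rx@0 = -351.4600 N
  Ry@0 = +1294.6815 N
  Ry@6 = +1787.0385 N

1551.837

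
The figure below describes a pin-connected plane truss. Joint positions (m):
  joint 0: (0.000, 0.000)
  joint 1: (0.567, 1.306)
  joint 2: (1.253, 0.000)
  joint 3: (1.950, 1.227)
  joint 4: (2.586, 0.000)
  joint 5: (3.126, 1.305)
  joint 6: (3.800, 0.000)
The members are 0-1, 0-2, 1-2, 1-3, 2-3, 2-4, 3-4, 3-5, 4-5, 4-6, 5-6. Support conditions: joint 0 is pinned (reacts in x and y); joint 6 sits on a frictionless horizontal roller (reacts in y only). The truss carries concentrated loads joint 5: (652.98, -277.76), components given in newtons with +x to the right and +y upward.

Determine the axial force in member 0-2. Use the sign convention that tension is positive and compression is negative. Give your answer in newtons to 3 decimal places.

577.012

N=7 nodes, M=11 members, R=3 reactions → 2N=14, M+R=14
member 0 (0-1): L=1.4238, (cx,cy)=(0.3982,0.9173)
member 1 (0-2): L=1.2530, (cx,cy)=(1.0000,0.0000)
member 2 (1-2): L=1.4752, (cx,cy)=(0.4650,-0.8853)
member 3 (1-3): L=1.3853, (cx,cy)=(0.9984,-0.0570)
member 4 (2-3): L=1.4111, (cx,cy)=(0.4939,0.8695)
member 5 (2-4): L=1.3330, (cx,cy)=(1.0000,0.0000)
member 6 (3-4): L=1.3820, (cx,cy)=(0.4602,-0.8878)
member 7 (3-5): L=1.1786, (cx,cy)=(0.9978,0.0662)
member 8 (4-5): L=1.4123, (cx,cy)=(0.3824,0.9240)
member 9 (4-6): L=1.2140, (cx,cy)=(1.0000,0.0000)
member 10 (5-6): L=1.4688, (cx,cy)=(0.4589,-0.8885)
solve A·x = −loads:
  F[0-1] = +190.7605 N (tension)
  F[0-2] = +577.0119 N (tension)
  F[1-2] = -208.8190 N (compression)
  F[1-3] = +173.3553 N (tension)
  F[2-3] = +212.6124 N (tension)
  F[2-4] = +374.8925 N (tension)
  F[3-4] = -170.4555 N (compression)
  F[3-5] = +357.3129 N (tension)
  F[4-5] = +163.7783 N (tension)
  F[4-6] = +233.8296 N (tension)
  F[5-6] = -509.5595 N (compression)
  Rx@0 = -652.9800 N
  Ry@0 = -174.9812 N
  Ry@6 = +452.7412 N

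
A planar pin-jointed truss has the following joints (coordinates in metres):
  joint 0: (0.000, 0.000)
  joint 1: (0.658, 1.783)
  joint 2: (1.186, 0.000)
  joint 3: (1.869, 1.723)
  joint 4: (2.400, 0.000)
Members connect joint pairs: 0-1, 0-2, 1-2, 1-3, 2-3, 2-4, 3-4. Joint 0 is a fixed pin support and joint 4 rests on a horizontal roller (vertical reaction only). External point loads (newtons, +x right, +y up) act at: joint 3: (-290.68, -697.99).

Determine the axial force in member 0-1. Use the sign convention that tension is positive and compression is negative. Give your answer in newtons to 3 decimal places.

-387.052

N=5 nodes, M=7 members, R=3 reactions → 2N=10, M+R=10
member 0 (0-1): L=1.9005, (cx,cy)=(0.3462,0.9382)
member 1 (0-2): L=1.1860, (cx,cy)=(1.0000,0.0000)
member 2 (1-2): L=1.8595, (cx,cy)=(0.2839,-0.9588)
member 3 (1-3): L=1.2125, (cx,cy)=(0.9988,-0.0495)
member 4 (2-3): L=1.8534, (cx,cy)=(0.3685,0.9296)
member 5 (2-4): L=1.2140, (cx,cy)=(1.0000,0.0000)
member 6 (3-4): L=1.8030, (cx,cy)=(0.2945,-0.9556)
solve A·x = −loads:
  F[0-1] = -387.0518 N (compression)
  F[0-2] = -156.6760 N (compression)
  F[1-2] = +391.3676 N (tension)
  F[1-3] = -245.4304 N (compression)
  F[2-3] = -403.6673 N (compression)
  F[2-4] = +103.2031 N (tension)
  F[3-4] = -350.4178 N (compression)
  Rx@0 = +290.6800 N
  Ry@0 = +363.1143 N
  Ry@4 = +334.8757 N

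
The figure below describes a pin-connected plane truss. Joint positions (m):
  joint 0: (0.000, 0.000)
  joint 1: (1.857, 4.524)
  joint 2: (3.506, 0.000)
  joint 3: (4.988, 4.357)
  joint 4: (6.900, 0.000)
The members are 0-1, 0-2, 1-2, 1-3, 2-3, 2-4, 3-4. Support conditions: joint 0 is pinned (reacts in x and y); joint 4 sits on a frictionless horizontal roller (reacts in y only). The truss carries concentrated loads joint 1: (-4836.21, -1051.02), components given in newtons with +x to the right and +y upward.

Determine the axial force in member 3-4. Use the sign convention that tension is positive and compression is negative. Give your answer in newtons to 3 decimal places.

3153.854

N=5 nodes, M=7 members, R=3 reactions → 2N=10, M+R=10
member 0 (0-1): L=4.8903, (cx,cy)=(0.3797,0.9251)
member 1 (0-2): L=3.5060, (cx,cy)=(1.0000,0.0000)
member 2 (1-2): L=4.8152, (cx,cy)=(0.3425,-0.9395)
member 3 (1-3): L=3.1355, (cx,cy)=(0.9986,-0.0533)
member 4 (2-3): L=4.6021, (cx,cy)=(0.3220,0.9467)
member 5 (2-4): L=3.3940, (cx,cy)=(1.0000,0.0000)
member 6 (3-4): L=4.7581, (cx,cy)=(0.4018,-0.9157)
solve A·x = −loads:
  F[0-1] = -4257.9654 N (compression)
  F[0-2] = -3219.3269 N (compression)
  F[1-2] = +2948.4402 N (tension)
  F[1-3] = +2212.7450 N (tension)
  F[2-3] = -2926.0193 N (compression)
  F[2-4] = -1267.3572 N (compression)
  F[3-4] = +3153.8543 N (tension)
  Rx@0 = +4836.2100 N
  Ry@0 = +3939.0301 N
  Ry@4 = -2888.0101 N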